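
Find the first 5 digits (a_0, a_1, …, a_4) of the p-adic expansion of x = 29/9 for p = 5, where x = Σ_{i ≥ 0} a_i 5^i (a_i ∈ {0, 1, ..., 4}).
(a_0, …, a_4) = (1, 1, 1, 2, 4)

v_5(29/9) = 0 (numerator and denominator both coprime to 5), so x ∈ ℤ_5^×. Compute digits iteratively via a_i = x_i mod 5, x_{i+1} = (x_i − a_i)/5, with x_0 = x:
  x_0 = 29/9;  a_0 = 1;  x_1 = (x_0 − 1)/5 = 4/9
  x_1 = 4/9;  a_1 = 1;  x_2 = (x_1 − 1)/5 = -1/9
  x_2 = -1/9;  a_2 = 1;  x_3 = (x_2 − 1)/5 = -2/9
  x_3 = -2/9;  a_3 = 2;  x_4 = (x_3 − 2)/5 = -4/9
  x_4 = -4/9;  a_4 = 4;  x_5 = (x_4 − 4)/5 = -8/9
Digits: (1, 1, 1, 2, 4).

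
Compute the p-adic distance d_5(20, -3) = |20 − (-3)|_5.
d_5(20, -3) = 1

Step 1 — x − y = 20 − (-3) = 23. Step 2 — v_5(23) = 0 (factor: 23 = (5^0 · 23); the sign does not affect v_p). Step 3 — |x − y|_5 = 5^{0} = 1.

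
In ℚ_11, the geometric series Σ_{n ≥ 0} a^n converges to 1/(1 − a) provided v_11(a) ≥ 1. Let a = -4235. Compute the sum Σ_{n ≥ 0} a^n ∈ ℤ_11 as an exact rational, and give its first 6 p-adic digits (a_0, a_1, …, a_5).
Σ a^n = 1/(1 − a) = 1/4236;  first 6 digits = (1, 0, 9, 7, 3, 1)

v_11(a) = 2 ≥ 1, so the series converges in ℤ_11 to 1/(1 − a) = 1/(1 − (-4235)) = 1/4236. Expand this rational in ℤ_11: compute digits iteratively via d_i = x_i mod 11, x_{i+1} = (x_i − d_i)/11. The first 6 digits are (1, 0, 9, 7, 3, 1).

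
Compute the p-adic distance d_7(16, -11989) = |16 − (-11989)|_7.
d_7(16, -11989) = 1/2401

Step 1 — x − y = 16 − (-11989) = 12005. Step 2 — v_7(12005) = 4 (factor: 12005 = (7^4 · 5); the sign does not affect v_p). Step 3 — |x − y|_7 = 7^{-4} = 1/2401.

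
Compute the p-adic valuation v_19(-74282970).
v_19(-74282970) = 5

v_19(n) is the largest exponent k such that 19^k divides n. Factor out: -74282970 = -19^5 · 30. (Sign doesn't affect v_p.) So v_19(-74282970) = 5.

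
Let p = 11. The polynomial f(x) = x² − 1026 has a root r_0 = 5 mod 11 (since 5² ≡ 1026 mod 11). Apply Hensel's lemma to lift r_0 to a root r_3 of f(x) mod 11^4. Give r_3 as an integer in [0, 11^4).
r_3 = 13040 (mod 14641)

Hensel's recurrence: r_{i+1} = r_i − f(r_i)·(f′(r_i))^{-1} mod 11^{i+2}, with f′(x) = 2x. Iterate:
  r_0 = 5 (mod 11)
  r_1 = 93 (mod 121)
  r_2 = 1061 (mod 1331)
  r_3 = 13040 (mod 14641)
Final: r_3 = 13040, and one checks f(r_3) ≡ 0 mod 11^4.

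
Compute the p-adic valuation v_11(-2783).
v_11(-2783) = 2

v_11(n) is the largest exponent k such that 11^k divides n. Factor out: -2783 = -11^2 · 23. (Sign doesn't affect v_p.) So v_11(-2783) = 2.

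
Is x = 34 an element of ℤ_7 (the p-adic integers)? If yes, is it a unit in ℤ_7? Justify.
x ∈ ℤ_7^× (unit); v_7(x) = 0

ℤ_7 = {x ∈ ℚ_7 : v_7(x) ≥ 0} and ℤ_7^× = {x ∈ ℤ_7 : v_7(x) = 0}. Here v_7(34) = v_7(num) − v_7(den) = 0; compare against these criteria.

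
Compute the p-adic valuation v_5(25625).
v_5(25625) = 4

v_5(n) is the largest exponent k such that 5^k divides n. Factor out: 25625 = 5^4 · 41. (Sign doesn't affect v_p.) So v_5(25625) = 4.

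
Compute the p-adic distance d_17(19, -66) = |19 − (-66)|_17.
d_17(19, -66) = 1/17

Step 1 — x − y = 19 − (-66) = 85. Step 2 — v_17(85) = 1 (factor: 85 = (17^1 · 5); the sign does not affect v_p). Step 3 — |x − y|_17 = 17^{-1} = 1/17.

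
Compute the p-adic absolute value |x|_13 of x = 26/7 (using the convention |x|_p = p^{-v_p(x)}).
|26/7|_13 = 1/13

Step 1 — compute v_13(x) by factoring powers of 13 out of the numerator and denominator: v_13(26/7) = 1. Step 2 — apply |x|_p = p^{-v_p(x)} = 13^{-1} = 1/13.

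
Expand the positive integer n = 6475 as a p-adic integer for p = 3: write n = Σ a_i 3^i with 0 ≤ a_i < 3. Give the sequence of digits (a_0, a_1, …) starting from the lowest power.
(a_0, a_1, …) = (1, 1, 2, 2, 1, 2, 2, 2)

Repeated division by 3 gives the digits low-to-high: 6475 = 1 + 1·3^1 + 2·3^2 + 2·3^3 + 1·3^4 + 2·3^5 + 2·3^6 + 2·3^7. Digit sequence: (1, 1, 2, 2, 1, 2, 2, 2).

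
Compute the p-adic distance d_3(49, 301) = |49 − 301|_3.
d_3(49, 301) = 1/9

Step 1 — x − y = 49 − 301 = -252. Step 2 — v_3(-252) = 2 (factor: -252 = −(3^2 · 28); the sign does not affect v_p). Step 3 — |x − y|_3 = 3^{-2} = 1/9.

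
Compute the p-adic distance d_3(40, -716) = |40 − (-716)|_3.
d_3(40, -716) = 1/27

Step 1 — x − y = 40 − (-716) = 756. Step 2 — v_3(756) = 3 (factor: 756 = (3^3 · 28); the sign does not affect v_p). Step 3 — |x − y|_3 = 3^{-3} = 1/27.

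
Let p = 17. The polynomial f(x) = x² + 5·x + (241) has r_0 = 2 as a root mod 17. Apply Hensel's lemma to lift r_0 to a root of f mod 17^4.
r_3 = 72609 (mod 83521)

Hensel: r_{i+1} = r_i − f(r_i)·(f′(r_i))^{-1} mod 17^{i+2}, f′(x) = 2x + 5. Iterate:
  r_0 = 2 (mod 17)
  r_1 = 70 (mod 289)
  r_2 = 3827 (mod 4913)
  r_3 = 72609 (mod 83521)
Final: r = 72609 satisfies f(r) ≡ 0 mod 17^4.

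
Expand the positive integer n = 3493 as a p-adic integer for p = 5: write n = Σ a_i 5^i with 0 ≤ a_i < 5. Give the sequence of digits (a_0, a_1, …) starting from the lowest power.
(a_0, a_1, …) = (3, 3, 4, 2, 0, 1)

Repeated division by 5 gives the digits low-to-high: 3493 = 3 + 3·5^1 + 4·5^2 + 2·5^3 + 1·5^5. Digit sequence: (3, 3, 4, 2, 0, 1).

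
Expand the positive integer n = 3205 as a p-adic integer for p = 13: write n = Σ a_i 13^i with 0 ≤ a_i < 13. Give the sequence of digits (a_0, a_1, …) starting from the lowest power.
(a_0, a_1, …) = (7, 12, 5, 1)

Repeated division by 13 gives the digits low-to-high: 3205 = 7 + 12·13^1 + 5·13^2 + 1·13^3. Digit sequence: (7, 12, 5, 1).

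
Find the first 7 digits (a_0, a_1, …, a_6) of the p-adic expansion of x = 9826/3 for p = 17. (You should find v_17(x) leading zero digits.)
(a_0, …, a_6) = (0, 0, 0, 12, 5, 11, 5)

v_17(9826/3) = 3, so a_0 = ... = a_2 = 0. Factor out: x = 17^3 · u with u = 2/3 a unit in ℤ_17. Expand u iteratively via a_{v+i} = u_i mod 17, u_{i+1} = (u_i − a_{v+i})/17:
  u_0 = 2/3;  a_3 = 12;  u_1 = (u_0 − 12)/17 = -2/3
  u_1 = -2/3;  a_4 = 5;  u_2 = (u_1 − 5)/17 = -1/3
  u_2 = -1/3;  a_5 = 11;  u_3 = (u_2 − 11)/17 = -2/3
  u_3 = -2/3;  a_6 = 5;  u_4 = (u_3 − 5)/17 = -1/3
Digits: (0, 0, 0, 12, 5, 11, 5).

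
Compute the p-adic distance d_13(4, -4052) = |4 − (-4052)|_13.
d_13(4, -4052) = 1/169

Step 1 — x − y = 4 − (-4052) = 4056. Step 2 — v_13(4056) = 2 (factor: 4056 = (13^2 · 24); the sign does not affect v_p). Step 3 — |x − y|_13 = 13^{-2} = 1/169.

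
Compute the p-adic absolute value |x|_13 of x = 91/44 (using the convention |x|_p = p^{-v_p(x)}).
|91/44|_13 = 1/13

Step 1 — compute v_13(x) by factoring powers of 13 out of the numerator and denominator: v_13(91/44) = 1. Step 2 — apply |x|_p = p^{-v_p(x)} = 13^{-1} = 1/13.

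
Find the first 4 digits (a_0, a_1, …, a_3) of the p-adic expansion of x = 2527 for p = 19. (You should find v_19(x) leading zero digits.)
(a_0, …, a_3) = (0, 0, 7, 0)

v_19(2527) = 2, so a_0 = ... = a_1 = 0. Factor out: x = 19^2 · u with u = 7 a unit in ℤ_19. Expand u iteratively via a_{v+i} = u_i mod 19, u_{i+1} = (u_i − a_{v+i})/19:
  u_0 = 7;  a_2 = 7;  u_1 = (u_0 − 7)/19 = 0
  u_1 = 0;  a_3 = 0;  u_2 = (u_1 − 0)/19 = 0
Digits: (0, 0, 7, 0).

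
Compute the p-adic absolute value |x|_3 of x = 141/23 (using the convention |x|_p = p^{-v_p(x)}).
|141/23|_3 = 1/3

Step 1 — compute v_3(x) by factoring powers of 3 out of the numerator and denominator: v_3(141/23) = 1. Step 2 — apply |x|_p = p^{-v_p(x)} = 3^{-1} = 1/3.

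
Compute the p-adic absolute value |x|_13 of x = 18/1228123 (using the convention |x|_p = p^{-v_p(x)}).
|18/1228123|_13 = 28561

Step 1 — compute v_13(x) by factoring powers of 13 out of the numerator and denominator: v_13(18/1228123) = -4. Step 2 — apply |x|_p = p^{-v_p(x)} = 13^{4} = 28561.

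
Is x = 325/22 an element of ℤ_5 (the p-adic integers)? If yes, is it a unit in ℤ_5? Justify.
x ∈ ℤ_5 but not a unit; v_5(x) = 2 > 0

ℤ_5 = {x ∈ ℚ_5 : v_5(x) ≥ 0} and ℤ_5^× = {x ∈ ℤ_5 : v_5(x) = 0}. Here v_5(325/22) = v_5(num) − v_5(den) = 2; compare against these criteria.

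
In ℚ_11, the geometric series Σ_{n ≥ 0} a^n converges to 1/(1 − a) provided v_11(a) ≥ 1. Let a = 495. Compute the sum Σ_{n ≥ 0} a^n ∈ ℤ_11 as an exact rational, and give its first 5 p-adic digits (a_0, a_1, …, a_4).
Σ a^n = 1/(1 − a) = -1/494;  first 5 digits = (1, 1, 5, 9, 7)

v_11(a) = 1 ≥ 1, so the series converges in ℤ_11 to 1/(1 − a) = 1/(1 − 495) = -1/494. Expand this rational in ℤ_11: compute digits iteratively via d_i = x_i mod 11, x_{i+1} = (x_i − d_i)/11. The first 5 digits are (1, 1, 5, 9, 7).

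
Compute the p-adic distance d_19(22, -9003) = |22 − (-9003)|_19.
d_19(22, -9003) = 1/361

Step 1 — x − y = 22 − (-9003) = 9025. Step 2 — v_19(9025) = 2 (factor: 9025 = (19^2 · 25); the sign does not affect v_p). Step 3 — |x − y|_19 = 19^{-2} = 1/361.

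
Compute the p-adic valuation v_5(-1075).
v_5(-1075) = 2

v_5(n) is the largest exponent k such that 5^k divides n. Factor out: -1075 = -5^2 · 43. (Sign doesn't affect v_p.) So v_5(-1075) = 2.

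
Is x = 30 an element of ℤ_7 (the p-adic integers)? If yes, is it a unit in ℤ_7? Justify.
x ∈ ℤ_7^× (unit); v_7(x) = 0

ℤ_7 = {x ∈ ℚ_7 : v_7(x) ≥ 0} and ℤ_7^× = {x ∈ ℤ_7 : v_7(x) = 0}. Here v_7(30) = v_7(num) − v_7(den) = 0; compare against these criteria.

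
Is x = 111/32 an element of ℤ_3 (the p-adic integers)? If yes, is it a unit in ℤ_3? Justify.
x ∈ ℤ_3 but not a unit; v_3(x) = 1 > 0

ℤ_3 = {x ∈ ℚ_3 : v_3(x) ≥ 0} and ℤ_3^× = {x ∈ ℤ_3 : v_3(x) = 0}. Here v_3(111/32) = v_3(num) − v_3(den) = 1; compare against these criteria.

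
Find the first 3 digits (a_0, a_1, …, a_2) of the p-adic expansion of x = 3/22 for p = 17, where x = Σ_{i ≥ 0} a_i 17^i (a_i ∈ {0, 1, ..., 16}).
(a_0, …, a_2) = (4, 16, 6)

v_17(3/22) = 0 (numerator and denominator both coprime to 17), so x ∈ ℤ_17^×. Compute digits iteratively via a_i = x_i mod 17, x_{i+1} = (x_i − a_i)/17, with x_0 = x:
  x_0 = 3/22;  a_0 = 4;  x_1 = (x_0 − 4)/17 = -5/22
  x_1 = -5/22;  a_1 = 16;  x_2 = (x_1 − 16)/17 = -21/22
  x_2 = -21/22;  a_2 = 6;  x_3 = (x_2 − 6)/17 = -9/22
Digits: (4, 16, 6).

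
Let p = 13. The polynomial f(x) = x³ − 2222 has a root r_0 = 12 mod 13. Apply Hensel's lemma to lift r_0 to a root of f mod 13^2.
r_1 = 64 (mod 169)

Hensel: r_{i+1} = r_i − f(r_i)/f′(r_i) mod 13^{i+2}, where f′(x) = 3x². Iterate:
  r_0 = 12 (mod 13)
  r_1 = 64 (mod 169)
Final: r = 64 with f(r) ≡ 0 mod 13^2.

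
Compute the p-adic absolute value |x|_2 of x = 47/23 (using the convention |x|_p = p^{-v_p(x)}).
|47/23|_2 = 1

Step 1 — compute v_2(x) by factoring powers of 2 out of the numerator and denominator: v_2(47/23) = 0. Step 2 — apply |x|_p = p^{-v_p(x)} = 2^{0} = 1.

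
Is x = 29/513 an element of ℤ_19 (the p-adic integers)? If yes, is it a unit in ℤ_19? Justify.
x ∉ ℤ_19 (v_19(x) = -1 < 0)

ℤ_19 = {x ∈ ℚ_19 : v_19(x) ≥ 0} and ℤ_19^× = {x ∈ ℤ_19 : v_19(x) = 0}. Here v_19(29/513) = v_19(num) − v_19(den) = -1; compare against these criteria.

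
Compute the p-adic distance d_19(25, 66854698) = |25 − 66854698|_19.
d_19(25, 66854698) = 1/2476099

Step 1 — x − y = 25 − 66854698 = -66854673. Step 2 — v_19(-66854673) = 5 (factor: -66854673 = −(19^5 · 27); the sign does not affect v_p). Step 3 — |x − y|_19 = 19^{-5} = 1/2476099.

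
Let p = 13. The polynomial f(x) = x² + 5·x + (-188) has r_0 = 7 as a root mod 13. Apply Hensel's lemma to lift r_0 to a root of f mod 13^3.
r_2 = 1320 (mod 2197)

Hensel: r_{i+1} = r_i − f(r_i)·(f′(r_i))^{-1} mod 13^{i+2}, f′(x) = 2x + 5. Iterate:
  r_0 = 7 (mod 13)
  r_1 = 137 (mod 169)
  r_2 = 1320 (mod 2197)
Final: r = 1320 satisfies f(r) ≡ 0 mod 13^3.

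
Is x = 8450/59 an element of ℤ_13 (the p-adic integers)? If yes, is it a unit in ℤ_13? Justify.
x ∈ ℤ_13 but not a unit; v_13(x) = 2 > 0

ℤ_13 = {x ∈ ℚ_13 : v_13(x) ≥ 0} and ℤ_13^× = {x ∈ ℤ_13 : v_13(x) = 0}. Here v_13(8450/59) = v_13(num) − v_13(den) = 2; compare against these criteria.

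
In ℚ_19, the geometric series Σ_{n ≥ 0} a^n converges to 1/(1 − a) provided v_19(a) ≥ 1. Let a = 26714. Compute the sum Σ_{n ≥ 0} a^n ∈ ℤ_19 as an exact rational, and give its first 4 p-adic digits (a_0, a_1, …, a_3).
Σ a^n = 1/(1 − a) = -1/26713;  first 4 digits = (1, 0, 17, 3)

v_19(a) = 2 ≥ 1, so the series converges in ℤ_19 to 1/(1 − a) = 1/(1 − 26714) = -1/26713. Expand this rational in ℤ_19: compute digits iteratively via d_i = x_i mod 19, x_{i+1} = (x_i − d_i)/19. The first 4 digits are (1, 0, 17, 3).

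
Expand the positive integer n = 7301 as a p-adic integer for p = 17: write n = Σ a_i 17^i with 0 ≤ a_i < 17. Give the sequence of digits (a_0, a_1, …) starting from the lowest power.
(a_0, a_1, …) = (8, 4, 8, 1)

Repeated division by 17 gives the digits low-to-high: 7301 = 8 + 4·17^1 + 8·17^2 + 1·17^3. Digit sequence: (8, 4, 8, 1).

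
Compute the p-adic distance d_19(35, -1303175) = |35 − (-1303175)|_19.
d_19(35, -1303175) = 1/130321

Step 1 — x − y = 35 − (-1303175) = 1303210. Step 2 — v_19(1303210) = 4 (factor: 1303210 = (19^4 · 10); the sign does not affect v_p). Step 3 — |x − y|_19 = 19^{-4} = 1/130321.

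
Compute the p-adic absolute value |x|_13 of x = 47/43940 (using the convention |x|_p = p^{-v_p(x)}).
|47/43940|_13 = 2197

Step 1 — compute v_13(x) by factoring powers of 13 out of the numerator and denominator: v_13(47/43940) = -3. Step 2 — apply |x|_p = p^{-v_p(x)} = 13^{3} = 2197.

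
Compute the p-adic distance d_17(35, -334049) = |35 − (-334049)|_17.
d_17(35, -334049) = 1/83521

Step 1 — x − y = 35 − (-334049) = 334084. Step 2 — v_17(334084) = 4 (factor: 334084 = (17^4 · 4); the sign does not affect v_p). Step 3 — |x − y|_17 = 17^{-4} = 1/83521.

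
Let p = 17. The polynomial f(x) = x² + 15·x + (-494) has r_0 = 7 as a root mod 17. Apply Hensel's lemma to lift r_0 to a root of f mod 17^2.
r_1 = 228 (mod 289)

Hensel: r_{i+1} = r_i − f(r_i)·(f′(r_i))^{-1} mod 17^{i+2}, f′(x) = 2x + 15. Iterate:
  r_0 = 7 (mod 17)
  r_1 = 228 (mod 289)
Final: r = 228 satisfies f(r) ≡ 0 mod 17^2.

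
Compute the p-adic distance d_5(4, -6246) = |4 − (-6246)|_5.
d_5(4, -6246) = 1/3125

Step 1 — x − y = 4 − (-6246) = 6250. Step 2 — v_5(6250) = 5 (factor: 6250 = (5^5 · 2); the sign does not affect v_p). Step 3 — |x − y|_5 = 5^{-5} = 1/3125.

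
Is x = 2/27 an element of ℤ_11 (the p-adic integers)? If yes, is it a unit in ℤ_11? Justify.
x ∈ ℤ_11^× (unit); v_11(x) = 0

ℤ_11 = {x ∈ ℚ_11 : v_11(x) ≥ 0} and ℤ_11^× = {x ∈ ℤ_11 : v_11(x) = 0}. Here v_11(2/27) = v_11(num) − v_11(den) = 0; compare against these criteria.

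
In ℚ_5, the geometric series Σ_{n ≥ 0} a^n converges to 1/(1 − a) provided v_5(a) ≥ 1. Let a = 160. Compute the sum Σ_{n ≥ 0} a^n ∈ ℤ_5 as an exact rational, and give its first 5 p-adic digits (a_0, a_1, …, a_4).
Σ a^n = 1/(1 − a) = -1/159;  first 5 digits = (1, 2, 0, 4, 0)

v_5(a) = 1 ≥ 1, so the series converges in ℤ_5 to 1/(1 − a) = 1/(1 − 160) = -1/159. Expand this rational in ℤ_5: compute digits iteratively via d_i = x_i mod 5, x_{i+1} = (x_i − d_i)/5. The first 5 digits are (1, 2, 0, 4, 0).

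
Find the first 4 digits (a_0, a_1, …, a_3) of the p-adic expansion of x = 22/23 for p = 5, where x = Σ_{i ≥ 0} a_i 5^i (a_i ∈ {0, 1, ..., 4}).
(a_0, …, a_3) = (4, 2, 1, 1)

v_5(22/23) = 0 (numerator and denominator both coprime to 5), so x ∈ ℤ_5^×. Compute digits iteratively via a_i = x_i mod 5, x_{i+1} = (x_i − a_i)/5, with x_0 = x:
  x_0 = 22/23;  a_0 = 4;  x_1 = (x_0 − 4)/5 = -14/23
  x_1 = -14/23;  a_1 = 2;  x_2 = (x_1 − 2)/5 = -12/23
  x_2 = -12/23;  a_2 = 1;  x_3 = (x_2 − 1)/5 = -7/23
  x_3 = -7/23;  a_3 = 1;  x_4 = (x_3 − 1)/5 = -6/23
Digits: (4, 2, 1, 1).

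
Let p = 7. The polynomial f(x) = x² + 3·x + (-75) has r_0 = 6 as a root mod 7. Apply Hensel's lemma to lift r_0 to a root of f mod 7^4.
r_3 = 2036 (mod 2401)

Hensel: r_{i+1} = r_i − f(r_i)·(f′(r_i))^{-1} mod 7^{i+2}, f′(x) = 2x + 3. Iterate:
  r_0 = 6 (mod 7)
  r_1 = 27 (mod 49)
  r_2 = 321 (mod 343)
  r_3 = 2036 (mod 2401)
Final: r = 2036 satisfies f(r) ≡ 0 mod 7^4.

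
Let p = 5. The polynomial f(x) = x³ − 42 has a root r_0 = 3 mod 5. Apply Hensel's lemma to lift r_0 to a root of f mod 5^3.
r_2 = 23 (mod 125)

Hensel: r_{i+1} = r_i − f(r_i)/f′(r_i) mod 5^{i+2}, where f′(x) = 3x². Iterate:
  r_0 = 3 (mod 5)
  r_1 = 23 (mod 25)
  r_2 = 23 (mod 125)
Final: r = 23 with f(r) ≡ 0 mod 5^3.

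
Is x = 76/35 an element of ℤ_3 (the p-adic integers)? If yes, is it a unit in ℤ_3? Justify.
x ∈ ℤ_3^× (unit); v_3(x) = 0

ℤ_3 = {x ∈ ℚ_3 : v_3(x) ≥ 0} and ℤ_3^× = {x ∈ ℤ_3 : v_3(x) = 0}. Here v_3(76/35) = v_3(num) − v_3(den) = 0; compare against these criteria.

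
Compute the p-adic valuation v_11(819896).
v_11(819896) = 4

v_11(n) is the largest exponent k such that 11^k divides n. Factor out: 819896 = 11^4 · 56. (Sign doesn't affect v_p.) So v_11(819896) = 4.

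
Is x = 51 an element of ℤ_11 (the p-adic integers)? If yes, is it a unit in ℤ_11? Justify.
x ∈ ℤ_11^× (unit); v_11(x) = 0

ℤ_11 = {x ∈ ℚ_11 : v_11(x) ≥ 0} and ℤ_11^× = {x ∈ ℤ_11 : v_11(x) = 0}. Here v_11(51) = v_11(num) − v_11(den) = 0; compare against these criteria.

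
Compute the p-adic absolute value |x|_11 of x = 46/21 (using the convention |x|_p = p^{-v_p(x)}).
|46/21|_11 = 1

Step 1 — compute v_11(x) by factoring powers of 11 out of the numerator and denominator: v_11(46/21) = 0. Step 2 — apply |x|_p = p^{-v_p(x)} = 11^{0} = 1.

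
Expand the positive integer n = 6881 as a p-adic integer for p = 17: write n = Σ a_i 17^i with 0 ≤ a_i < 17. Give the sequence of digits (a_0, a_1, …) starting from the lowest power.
(a_0, a_1, …) = (13, 13, 6, 1)

Repeated division by 17 gives the digits low-to-high: 6881 = 13 + 13·17^1 + 6·17^2 + 1·17^3. Digit sequence: (13, 13, 6, 1).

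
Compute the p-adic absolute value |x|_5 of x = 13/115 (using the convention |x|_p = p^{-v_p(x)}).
|13/115|_5 = 5

Step 1 — compute v_5(x) by factoring powers of 5 out of the numerator and denominator: v_5(13/115) = -1. Step 2 — apply |x|_p = p^{-v_p(x)} = 5^{1} = 5.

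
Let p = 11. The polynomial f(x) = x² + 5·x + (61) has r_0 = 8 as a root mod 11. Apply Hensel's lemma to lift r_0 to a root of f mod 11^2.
r_1 = 52 (mod 121)

Hensel: r_{i+1} = r_i − f(r_i)·(f′(r_i))^{-1} mod 11^{i+2}, f′(x) = 2x + 5. Iterate:
  r_0 = 8 (mod 11)
  r_1 = 52 (mod 121)
Final: r = 52 satisfies f(r) ≡ 0 mod 11^2.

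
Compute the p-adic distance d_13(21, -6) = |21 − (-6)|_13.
d_13(21, -6) = 1

Step 1 — x − y = 21 − (-6) = 27. Step 2 — v_13(27) = 0 (factor: 27 = (13^0 · 27); the sign does not affect v_p). Step 3 — |x − y|_13 = 13^{0} = 1.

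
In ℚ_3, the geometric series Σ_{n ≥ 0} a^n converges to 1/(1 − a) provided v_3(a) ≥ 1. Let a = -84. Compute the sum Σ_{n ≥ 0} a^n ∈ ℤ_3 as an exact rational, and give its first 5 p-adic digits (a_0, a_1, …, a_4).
Σ a^n = 1/(1 − a) = 1/85;  first 5 digits = (1, 2, 0, 2, 2)

v_3(a) = 1 ≥ 1, so the series converges in ℤ_3 to 1/(1 − a) = 1/(1 − (-84)) = 1/85. Expand this rational in ℤ_3: compute digits iteratively via d_i = x_i mod 3, x_{i+1} = (x_i − d_i)/3. The first 5 digits are (1, 2, 0, 2, 2).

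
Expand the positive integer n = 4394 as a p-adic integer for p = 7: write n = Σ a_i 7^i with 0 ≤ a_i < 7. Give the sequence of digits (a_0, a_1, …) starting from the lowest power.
(a_0, a_1, …) = (5, 4, 5, 5, 1)

Repeated division by 7 gives the digits low-to-high: 4394 = 5 + 4·7^1 + 5·7^2 + 5·7^3 + 1·7^4. Digit sequence: (5, 4, 5, 5, 1).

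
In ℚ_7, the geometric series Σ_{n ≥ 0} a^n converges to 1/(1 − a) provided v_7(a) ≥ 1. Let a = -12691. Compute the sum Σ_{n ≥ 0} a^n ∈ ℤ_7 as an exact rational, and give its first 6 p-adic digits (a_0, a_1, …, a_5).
Σ a^n = 1/(1 − a) = 1/12692;  first 6 digits = (1, 0, 0, 5, 1, 6)

v_7(a) = 3 ≥ 1, so the series converges in ℤ_7 to 1/(1 − a) = 1/(1 − (-12691)) = 1/12692. Expand this rational in ℤ_7: compute digits iteratively via d_i = x_i mod 7, x_{i+1} = (x_i − d_i)/7. The first 6 digits are (1, 0, 0, 5, 1, 6).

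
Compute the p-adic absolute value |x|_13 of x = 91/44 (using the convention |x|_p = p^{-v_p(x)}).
|91/44|_13 = 1/13

Step 1 — compute v_13(x) by factoring powers of 13 out of the numerator and denominator: v_13(91/44) = 1. Step 2 — apply |x|_p = p^{-v_p(x)} = 13^{-1} = 1/13.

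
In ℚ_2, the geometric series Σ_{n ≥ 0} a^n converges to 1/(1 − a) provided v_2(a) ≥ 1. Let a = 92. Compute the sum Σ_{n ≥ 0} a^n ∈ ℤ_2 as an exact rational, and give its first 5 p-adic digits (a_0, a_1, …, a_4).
Σ a^n = 1/(1 − a) = -1/91;  first 5 digits = (1, 0, 1, 1, 0)

v_2(a) = 2 ≥ 1, so the series converges in ℤ_2 to 1/(1 − a) = 1/(1 − 92) = -1/91. Expand this rational in ℤ_2: compute digits iteratively via d_i = x_i mod 2, x_{i+1} = (x_i − d_i)/2. The first 5 digits are (1, 0, 1, 1, 0).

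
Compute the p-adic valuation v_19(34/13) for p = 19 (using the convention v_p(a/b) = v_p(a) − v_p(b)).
v_19(34/13) = 0

Factor powers of 19 from the numerator and denominator of the reduced fraction: 34 = 19^0 · 34 and 13 = 19^0 · 13. Apply v_p(a/b) = v_p(a) − v_p(b): v_19(34/13) = 0 − 0 = 0.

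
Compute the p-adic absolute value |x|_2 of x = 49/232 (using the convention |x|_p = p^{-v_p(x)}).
|49/232|_2 = 8

Step 1 — compute v_2(x) by factoring powers of 2 out of the numerator and denominator: v_2(49/232) = -3. Step 2 — apply |x|_p = p^{-v_p(x)} = 2^{3} = 8.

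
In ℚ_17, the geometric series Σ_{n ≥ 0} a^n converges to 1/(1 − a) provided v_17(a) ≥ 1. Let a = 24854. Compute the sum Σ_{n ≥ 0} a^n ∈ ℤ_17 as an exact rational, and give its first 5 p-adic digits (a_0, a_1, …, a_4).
Σ a^n = 1/(1 − a) = -1/24853;  first 5 digits = (1, 0, 1, 5, 1)

v_17(a) = 2 ≥ 1, so the series converges in ℤ_17 to 1/(1 − a) = 1/(1 − 24854) = -1/24853. Expand this rational in ℤ_17: compute digits iteratively via d_i = x_i mod 17, x_{i+1} = (x_i − d_i)/17. The first 5 digits are (1, 0, 1, 5, 1).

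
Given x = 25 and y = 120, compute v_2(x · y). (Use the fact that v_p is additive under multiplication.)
v_2(3000) = 3

v_p(x) = 0 (factor: 25 = 2^0 · 25); v_p(y) = 3 (factor: 120 = 2^3 · 15). Additivity: v_p(xy) = v_p(x) + v_p(y) = 0 + 3 = 3. (Direct check: xy = 3000 = 2^3 · (375).)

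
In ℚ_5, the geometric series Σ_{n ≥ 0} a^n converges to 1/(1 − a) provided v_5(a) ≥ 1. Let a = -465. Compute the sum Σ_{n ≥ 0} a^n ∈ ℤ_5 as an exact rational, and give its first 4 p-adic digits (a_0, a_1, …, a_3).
Σ a^n = 1/(1 − a) = 1/466;  first 4 digits = (1, 2, 0, 4)

v_5(a) = 1 ≥ 1, so the series converges in ℤ_5 to 1/(1 − a) = 1/(1 − (-465)) = 1/466. Expand this rational in ℤ_5: compute digits iteratively via d_i = x_i mod 5, x_{i+1} = (x_i − d_i)/5. The first 4 digits are (1, 2, 0, 4).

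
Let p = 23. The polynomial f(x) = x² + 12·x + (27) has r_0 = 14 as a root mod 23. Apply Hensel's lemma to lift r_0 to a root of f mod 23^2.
r_1 = 520 (mod 529)

Hensel: r_{i+1} = r_i − f(r_i)·(f′(r_i))^{-1} mod 23^{i+2}, f′(x) = 2x + 12. Iterate:
  r_0 = 14 (mod 23)
  r_1 = 520 (mod 529)
Final: r = 520 satisfies f(r) ≡ 0 mod 23^2.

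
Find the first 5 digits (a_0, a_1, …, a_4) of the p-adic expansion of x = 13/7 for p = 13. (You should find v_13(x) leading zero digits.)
(a_0, …, a_4) = (0, 2, 11, 1, 11)

v_13(13/7) = 1, so a_0 = ... = a_0 = 0. Factor out: x = 13^1 · u with u = 1/7 a unit in ℤ_13. Expand u iteratively via a_{v+i} = u_i mod 13, u_{i+1} = (u_i − a_{v+i})/13:
  u_0 = 1/7;  a_1 = 2;  u_1 = (u_0 − 2)/13 = -1/7
  u_1 = -1/7;  a_2 = 11;  u_2 = (u_1 − 11)/13 = -6/7
  u_2 = -6/7;  a_3 = 1;  u_3 = (u_2 − 1)/13 = -1/7
  u_3 = -1/7;  a_4 = 11;  u_4 = (u_3 − 11)/13 = -6/7
Digits: (0, 2, 11, 1, 11).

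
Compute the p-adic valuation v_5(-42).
v_5(-42) = 0

v_5(n) is the largest exponent k such that 5^k divides n. Factor out: -42 = -5^0 · 42. (Sign doesn't affect v_p.) So v_5(-42) = 0.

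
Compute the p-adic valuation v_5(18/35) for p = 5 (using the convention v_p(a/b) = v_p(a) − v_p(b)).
v_5(18/35) = -1

Factor powers of 5 from the numerator and denominator of the reduced fraction: 18 = 5^0 · 18 and 35 = 5^1 · 7. Apply v_p(a/b) = v_p(a) − v_p(b): v_5(18/35) = 0 − 1 = -1.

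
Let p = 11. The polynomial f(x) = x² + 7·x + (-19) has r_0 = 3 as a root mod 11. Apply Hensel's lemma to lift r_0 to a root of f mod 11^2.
r_1 = 58 (mod 121)

Hensel: r_{i+1} = r_i − f(r_i)·(f′(r_i))^{-1} mod 11^{i+2}, f′(x) = 2x + 7. Iterate:
  r_0 = 3 (mod 11)
  r_1 = 58 (mod 121)
Final: r = 58 satisfies f(r) ≡ 0 mod 11^2.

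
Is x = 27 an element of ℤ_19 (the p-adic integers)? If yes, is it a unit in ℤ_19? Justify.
x ∈ ℤ_19^× (unit); v_19(x) = 0

ℤ_19 = {x ∈ ℚ_19 : v_19(x) ≥ 0} and ℤ_19^× = {x ∈ ℤ_19 : v_19(x) = 0}. Here v_19(27) = v_19(num) − v_19(den) = 0; compare against these criteria.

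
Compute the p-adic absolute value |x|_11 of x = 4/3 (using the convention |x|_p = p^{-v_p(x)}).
|4/3|_11 = 1

Step 1 — compute v_11(x) by factoring powers of 11 out of the numerator and denominator: v_11(4/3) = 0. Step 2 — apply |x|_p = p^{-v_p(x)} = 11^{0} = 1.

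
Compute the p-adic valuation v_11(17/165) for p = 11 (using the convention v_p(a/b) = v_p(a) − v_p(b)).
v_11(17/165) = -1

Factor powers of 11 from the numerator and denominator of the reduced fraction: 17 = 11^0 · 17 and 165 = 11^1 · 15. Apply v_p(a/b) = v_p(a) − v_p(b): v_11(17/165) = 0 − 1 = -1.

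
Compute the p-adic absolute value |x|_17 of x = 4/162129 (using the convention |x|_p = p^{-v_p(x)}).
|4/162129|_17 = 4913

Step 1 — compute v_17(x) by factoring powers of 17 out of the numerator and denominator: v_17(4/162129) = -3. Step 2 — apply |x|_p = p^{-v_p(x)} = 17^{3} = 4913.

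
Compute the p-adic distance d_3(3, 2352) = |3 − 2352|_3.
d_3(3, 2352) = 1/81

Step 1 — x − y = 3 − 2352 = -2349. Step 2 — v_3(-2349) = 4 (factor: -2349 = −(3^4 · 29); the sign does not affect v_p). Step 3 — |x − y|_3 = 3^{-4} = 1/81.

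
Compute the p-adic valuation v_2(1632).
v_2(1632) = 5

v_2(n) is the largest exponent k such that 2^k divides n. Factor out: 1632 = 2^5 · 51. (Sign doesn't affect v_p.) So v_2(1632) = 5.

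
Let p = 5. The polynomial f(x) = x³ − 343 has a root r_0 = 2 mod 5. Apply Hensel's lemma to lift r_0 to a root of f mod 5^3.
r_2 = 7 (mod 125)

Hensel: r_{i+1} = r_i − f(r_i)/f′(r_i) mod 5^{i+2}, where f′(x) = 3x². Iterate:
  r_0 = 2 (mod 5)
  r_1 = 7 (mod 25)
  r_2 = 7 (mod 125)
Final: r = 7 with f(r) ≡ 0 mod 5^3.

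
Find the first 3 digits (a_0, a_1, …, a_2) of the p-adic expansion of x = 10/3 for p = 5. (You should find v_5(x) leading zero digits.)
(a_0, …, a_2) = (0, 4, 1)

v_5(10/3) = 1, so a_0 = ... = a_0 = 0. Factor out: x = 5^1 · u with u = 2/3 a unit in ℤ_5. Expand u iteratively via a_{v+i} = u_i mod 5, u_{i+1} = (u_i − a_{v+i})/5:
  u_0 = 2/3;  a_1 = 4;  u_1 = (u_0 − 4)/5 = -2/3
  u_1 = -2/3;  a_2 = 1;  u_2 = (u_1 − 1)/5 = -1/3
Digits: (0, 4, 1).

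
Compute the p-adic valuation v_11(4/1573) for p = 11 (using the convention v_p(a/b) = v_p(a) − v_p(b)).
v_11(4/1573) = -2

Factor powers of 11 from the numerator and denominator of the reduced fraction: 4 = 11^0 · 4 and 1573 = 11^2 · 13. Apply v_p(a/b) = v_p(a) − v_p(b): v_11(4/1573) = 0 − 2 = -2.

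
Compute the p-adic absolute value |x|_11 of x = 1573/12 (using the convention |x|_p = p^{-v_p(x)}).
|1573/12|_11 = 1/121

Step 1 — compute v_11(x) by factoring powers of 11 out of the numerator and denominator: v_11(1573/12) = 2. Step 2 — apply |x|_p = p^{-v_p(x)} = 11^{-2} = 1/121.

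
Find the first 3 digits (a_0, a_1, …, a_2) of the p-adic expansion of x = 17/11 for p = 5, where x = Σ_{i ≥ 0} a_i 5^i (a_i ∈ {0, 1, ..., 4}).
(a_0, …, a_2) = (2, 4, 1)

v_5(17/11) = 0 (numerator and denominator both coprime to 5), so x ∈ ℤ_5^×. Compute digits iteratively via a_i = x_i mod 5, x_{i+1} = (x_i − a_i)/5, with x_0 = x:
  x_0 = 17/11;  a_0 = 2;  x_1 = (x_0 − 2)/5 = -1/11
  x_1 = -1/11;  a_1 = 4;  x_2 = (x_1 − 4)/5 = -9/11
  x_2 = -9/11;  a_2 = 1;  x_3 = (x_2 − 1)/5 = -4/11
Digits: (2, 4, 1).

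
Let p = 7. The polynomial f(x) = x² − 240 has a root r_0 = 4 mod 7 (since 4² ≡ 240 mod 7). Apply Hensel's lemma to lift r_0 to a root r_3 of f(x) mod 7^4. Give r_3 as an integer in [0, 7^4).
r_3 = 620 (mod 2401)

Hensel's recurrence: r_{i+1} = r_i − f(r_i)·(f′(r_i))^{-1} mod 7^{i+2}, with f′(x) = 2x. Iterate:
  r_0 = 4 (mod 7)
  r_1 = 32 (mod 49)
  r_2 = 277 (mod 343)
  r_3 = 620 (mod 2401)
Final: r_3 = 620, and one checks f(r_3) ≡ 0 mod 7^4.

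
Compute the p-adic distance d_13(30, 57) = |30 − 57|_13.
d_13(30, 57) = 1

Step 1 — x − y = 30 − 57 = -27. Step 2 — v_13(-27) = 0 (factor: -27 = −(13^0 · 27); the sign does not affect v_p). Step 3 — |x − y|_13 = 13^{0} = 1.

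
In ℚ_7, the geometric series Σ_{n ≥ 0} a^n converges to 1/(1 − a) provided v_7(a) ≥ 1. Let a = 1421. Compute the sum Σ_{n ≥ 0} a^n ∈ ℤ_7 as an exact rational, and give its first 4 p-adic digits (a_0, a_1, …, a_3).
Σ a^n = 1/(1 − a) = -1/1420;  first 4 digits = (1, 0, 1, 4)

v_7(a) = 2 ≥ 1, so the series converges in ℤ_7 to 1/(1 − a) = 1/(1 − 1421) = -1/1420. Expand this rational in ℤ_7: compute digits iteratively via d_i = x_i mod 7, x_{i+1} = (x_i − d_i)/7. The first 4 digits are (1, 0, 1, 4).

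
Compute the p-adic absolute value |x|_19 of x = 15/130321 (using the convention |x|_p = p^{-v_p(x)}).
|15/130321|_19 = 130321

Step 1 — compute v_19(x) by factoring powers of 19 out of the numerator and denominator: v_19(15/130321) = -4. Step 2 — apply |x|_p = p^{-v_p(x)} = 19^{4} = 130321.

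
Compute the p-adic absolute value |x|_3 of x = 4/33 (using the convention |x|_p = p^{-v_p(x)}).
|4/33|_3 = 3

Step 1 — compute v_3(x) by factoring powers of 3 out of the numerator and denominator: v_3(4/33) = -1. Step 2 — apply |x|_p = p^{-v_p(x)} = 3^{1} = 3.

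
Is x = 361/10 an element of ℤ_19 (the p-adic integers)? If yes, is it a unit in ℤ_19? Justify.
x ∈ ℤ_19 but not a unit; v_19(x) = 2 > 0

ℤ_19 = {x ∈ ℚ_19 : v_19(x) ≥ 0} and ℤ_19^× = {x ∈ ℤ_19 : v_19(x) = 0}. Here v_19(361/10) = v_19(num) − v_19(den) = 2; compare against these criteria.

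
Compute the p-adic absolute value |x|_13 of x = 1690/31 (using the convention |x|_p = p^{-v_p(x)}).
|1690/31|_13 = 1/169

Step 1 — compute v_13(x) by factoring powers of 13 out of the numerator and denominator: v_13(1690/31) = 2. Step 2 — apply |x|_p = p^{-v_p(x)} = 13^{-2} = 1/169.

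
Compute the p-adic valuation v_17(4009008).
v_17(4009008) = 4

v_17(n) is the largest exponent k such that 17^k divides n. Factor out: 4009008 = 17^4 · 48. (Sign doesn't affect v_p.) So v_17(4009008) = 4.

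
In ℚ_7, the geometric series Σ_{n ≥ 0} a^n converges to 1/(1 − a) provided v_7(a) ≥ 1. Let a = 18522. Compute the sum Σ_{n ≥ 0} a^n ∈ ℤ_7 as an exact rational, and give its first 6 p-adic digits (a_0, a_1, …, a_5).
Σ a^n = 1/(1 − a) = -1/18521;  first 6 digits = (1, 0, 0, 5, 0, 1)

v_7(a) = 3 ≥ 1, so the series converges in ℤ_7 to 1/(1 − a) = 1/(1 − 18522) = -1/18521. Expand this rational in ℤ_7: compute digits iteratively via d_i = x_i mod 7, x_{i+1} = (x_i − d_i)/7. The first 6 digits are (1, 0, 0, 5, 0, 1).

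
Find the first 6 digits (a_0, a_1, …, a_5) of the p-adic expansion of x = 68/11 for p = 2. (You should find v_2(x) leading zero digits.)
(a_0, …, a_5) = (0, 0, 1, 1, 0, 0)

v_2(68/11) = 2, so a_0 = ... = a_1 = 0. Factor out: x = 2^2 · u with u = 17/11 a unit in ℤ_2. Expand u iteratively via a_{v+i} = u_i mod 2, u_{i+1} = (u_i − a_{v+i})/2:
  u_0 = 17/11;  a_2 = 1;  u_1 = (u_0 − 1)/2 = 3/11
  u_1 = 3/11;  a_3 = 1;  u_2 = (u_1 − 1)/2 = -4/11
  u_2 = -4/11;  a_4 = 0;  u_3 = (u_2 − 0)/2 = -2/11
  u_3 = -2/11;  a_5 = 0;  u_4 = (u_3 − 0)/2 = -1/11
Digits: (0, 0, 1, 1, 0, 0).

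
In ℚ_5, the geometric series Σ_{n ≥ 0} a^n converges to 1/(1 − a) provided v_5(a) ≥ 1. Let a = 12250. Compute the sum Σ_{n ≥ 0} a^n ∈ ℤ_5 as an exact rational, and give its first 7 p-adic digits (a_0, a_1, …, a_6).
Σ a^n = 1/(1 − a) = -1/12249;  first 7 digits = (1, 0, 0, 3, 4, 3, 4)

v_5(a) = 3 ≥ 1, so the series converges in ℤ_5 to 1/(1 − a) = 1/(1 − 12250) = -1/12249. Expand this rational in ℤ_5: compute digits iteratively via d_i = x_i mod 5, x_{i+1} = (x_i − d_i)/5. The first 7 digits are (1, 0, 0, 3, 4, 3, 4).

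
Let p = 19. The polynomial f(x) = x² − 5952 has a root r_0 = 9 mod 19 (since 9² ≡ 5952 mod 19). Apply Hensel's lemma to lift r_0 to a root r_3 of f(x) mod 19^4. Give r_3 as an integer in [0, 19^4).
r_3 = 15076 (mod 130321)

Hensel's recurrence: r_{i+1} = r_i − f(r_i)·(f′(r_i))^{-1} mod 19^{i+2}, with f′(x) = 2x. Iterate:
  r_0 = 9 (mod 19)
  r_1 = 275 (mod 361)
  r_2 = 1358 (mod 6859)
  r_3 = 15076 (mod 130321)
Final: r_3 = 15076, and one checks f(r_3) ≡ 0 mod 19^4.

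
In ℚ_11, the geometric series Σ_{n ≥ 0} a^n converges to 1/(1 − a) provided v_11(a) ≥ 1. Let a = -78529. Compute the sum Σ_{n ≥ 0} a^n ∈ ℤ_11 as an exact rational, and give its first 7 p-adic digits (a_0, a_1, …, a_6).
Σ a^n = 1/(1 − a) = 1/78530;  first 7 digits = (1, 0, 0, 7, 5, 10, 4)

v_11(a) = 3 ≥ 1, so the series converges in ℤ_11 to 1/(1 − a) = 1/(1 − (-78529)) = 1/78530. Expand this rational in ℤ_11: compute digits iteratively via d_i = x_i mod 11, x_{i+1} = (x_i − d_i)/11. The first 7 digits are (1, 0, 0, 7, 5, 10, 4).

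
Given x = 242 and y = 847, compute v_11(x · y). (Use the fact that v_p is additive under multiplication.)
v_11(204974) = 4

v_p(x) = 2 (factor: 242 = 11^2 · 2); v_p(y) = 2 (factor: 847 = 11^2 · 7). Additivity: v_p(xy) = v_p(x) + v_p(y) = 2 + 2 = 4. (Direct check: xy = 204974 = 11^4 · (14).)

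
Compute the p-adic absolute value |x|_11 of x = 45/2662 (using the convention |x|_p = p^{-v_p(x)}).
|45/2662|_11 = 1331

Step 1 — compute v_11(x) by factoring powers of 11 out of the numerator and denominator: v_11(45/2662) = -3. Step 2 — apply |x|_p = p^{-v_p(x)} = 11^{3} = 1331.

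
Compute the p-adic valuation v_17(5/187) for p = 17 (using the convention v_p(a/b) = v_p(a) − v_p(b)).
v_17(5/187) = -1

Factor powers of 17 from the numerator and denominator of the reduced fraction: 5 = 17^0 · 5 and 187 = 17^1 · 11. Apply v_p(a/b) = v_p(a) − v_p(b): v_17(5/187) = 0 − 1 = -1.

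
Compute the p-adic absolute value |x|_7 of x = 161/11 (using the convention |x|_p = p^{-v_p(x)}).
|161/11|_7 = 1/7

Step 1 — compute v_7(x) by factoring powers of 7 out of the numerator and denominator: v_7(161/11) = 1. Step 2 — apply |x|_p = p^{-v_p(x)} = 7^{-1} = 1/7.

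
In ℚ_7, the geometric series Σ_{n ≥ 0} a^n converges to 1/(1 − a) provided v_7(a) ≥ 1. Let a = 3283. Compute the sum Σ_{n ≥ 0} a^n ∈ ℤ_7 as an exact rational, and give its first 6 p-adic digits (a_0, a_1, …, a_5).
Σ a^n = 1/(1 − a) = -1/3282;  first 6 digits = (1, 0, 4, 2, 3, 4)

v_7(a) = 2 ≥ 1, so the series converges in ℤ_7 to 1/(1 − a) = 1/(1 − 3283) = -1/3282. Expand this rational in ℤ_7: compute digits iteratively via d_i = x_i mod 7, x_{i+1} = (x_i − d_i)/7. The first 6 digits are (1, 0, 4, 2, 3, 4).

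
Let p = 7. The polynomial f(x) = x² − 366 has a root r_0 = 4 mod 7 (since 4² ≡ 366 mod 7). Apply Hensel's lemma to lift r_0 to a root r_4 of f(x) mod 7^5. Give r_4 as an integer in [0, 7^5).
r_4 = 9517 (mod 16807)

Hensel's recurrence: r_{i+1} = r_i − f(r_i)·(f′(r_i))^{-1} mod 7^{i+2}, with f′(x) = 2x. Iterate:
  r_0 = 4 (mod 7)
  r_1 = 11 (mod 49)
  r_2 = 256 (mod 343)
  r_3 = 2314 (mod 2401)
  r_4 = 9517 (mod 16807)
Final: r_4 = 9517, and one checks f(r_4) ≡ 0 mod 7^5.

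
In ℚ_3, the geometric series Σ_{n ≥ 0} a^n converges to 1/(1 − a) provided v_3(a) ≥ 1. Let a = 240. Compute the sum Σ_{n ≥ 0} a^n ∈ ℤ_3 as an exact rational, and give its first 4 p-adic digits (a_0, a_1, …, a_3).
Σ a^n = 1/(1 − a) = -1/239;  first 4 digits = (1, 2, 0, 2)

v_3(a) = 1 ≥ 1, so the series converges in ℤ_3 to 1/(1 − a) = 1/(1 − 240) = -1/239. Expand this rational in ℤ_3: compute digits iteratively via d_i = x_i mod 3, x_{i+1} = (x_i − d_i)/3. The first 4 digits are (1, 2, 0, 2).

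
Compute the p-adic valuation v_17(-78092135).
v_17(-78092135) = 5

v_17(n) is the largest exponent k such that 17^k divides n. Factor out: -78092135 = -17^5 · 55. (Sign doesn't affect v_p.) So v_17(-78092135) = 5.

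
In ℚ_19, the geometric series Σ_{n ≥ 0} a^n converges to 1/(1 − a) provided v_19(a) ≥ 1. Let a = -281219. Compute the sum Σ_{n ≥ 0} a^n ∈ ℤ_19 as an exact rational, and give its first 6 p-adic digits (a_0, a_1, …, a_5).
Σ a^n = 1/(1 − a) = 1/281220;  first 6 digits = (1, 0, 0, 16, 16, 18)

v_19(a) = 3 ≥ 1, so the series converges in ℤ_19 to 1/(1 − a) = 1/(1 − (-281219)) = 1/281220. Expand this rational in ℤ_19: compute digits iteratively via d_i = x_i mod 19, x_{i+1} = (x_i − d_i)/19. The first 6 digits are (1, 0, 0, 16, 16, 18).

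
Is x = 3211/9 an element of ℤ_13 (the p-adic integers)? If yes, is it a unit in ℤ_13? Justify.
x ∈ ℤ_13 but not a unit; v_13(x) = 2 > 0

ℤ_13 = {x ∈ ℚ_13 : v_13(x) ≥ 0} and ℤ_13^× = {x ∈ ℤ_13 : v_13(x) = 0}. Here v_13(3211/9) = v_13(num) − v_13(den) = 2; compare against these criteria.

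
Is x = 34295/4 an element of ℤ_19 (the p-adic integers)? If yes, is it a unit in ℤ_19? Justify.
x ∈ ℤ_19 but not a unit; v_19(x) = 3 > 0

ℤ_19 = {x ∈ ℚ_19 : v_19(x) ≥ 0} and ℤ_19^× = {x ∈ ℤ_19 : v_19(x) = 0}. Here v_19(34295/4) = v_19(num) − v_19(den) = 3; compare against these criteria.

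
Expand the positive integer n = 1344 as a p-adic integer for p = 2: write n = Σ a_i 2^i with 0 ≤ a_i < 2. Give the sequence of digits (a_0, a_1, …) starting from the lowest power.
(a_0, a_1, …) = (0, 0, 0, 0, 0, 0, 1, 0, 1, 0, 1)

Repeated division by 2 gives the digits low-to-high: 1344 = 1·2^6 + 1·2^8 + 1·2^10. Digit sequence: (0, 0, 0, 0, 0, 0, 1, 0, 1, 0, 1).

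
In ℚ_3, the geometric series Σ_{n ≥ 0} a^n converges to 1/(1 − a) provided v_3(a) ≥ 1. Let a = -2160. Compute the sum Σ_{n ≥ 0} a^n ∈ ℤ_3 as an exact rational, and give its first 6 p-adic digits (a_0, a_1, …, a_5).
Σ a^n = 1/(1 − a) = 1/2161;  first 6 digits = (1, 0, 0, 1, 0, 0)

v_3(a) = 3 ≥ 1, so the series converges in ℤ_3 to 1/(1 − a) = 1/(1 − (-2160)) = 1/2161. Expand this rational in ℤ_3: compute digits iteratively via d_i = x_i mod 3, x_{i+1} = (x_i − d_i)/3. The first 6 digits are (1, 0, 0, 1, 0, 0).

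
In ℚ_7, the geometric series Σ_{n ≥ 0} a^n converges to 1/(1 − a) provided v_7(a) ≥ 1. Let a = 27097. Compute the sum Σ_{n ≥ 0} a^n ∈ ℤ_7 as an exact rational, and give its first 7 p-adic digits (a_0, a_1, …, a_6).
Σ a^n = 1/(1 − a) = -1/27096;  first 7 digits = (1, 0, 0, 2, 4, 1, 4)

v_7(a) = 3 ≥ 1, so the series converges in ℤ_7 to 1/(1 − a) = 1/(1 − 27097) = -1/27096. Expand this rational in ℤ_7: compute digits iteratively via d_i = x_i mod 7, x_{i+1} = (x_i − d_i)/7. The first 7 digits are (1, 0, 0, 2, 4, 1, 4).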